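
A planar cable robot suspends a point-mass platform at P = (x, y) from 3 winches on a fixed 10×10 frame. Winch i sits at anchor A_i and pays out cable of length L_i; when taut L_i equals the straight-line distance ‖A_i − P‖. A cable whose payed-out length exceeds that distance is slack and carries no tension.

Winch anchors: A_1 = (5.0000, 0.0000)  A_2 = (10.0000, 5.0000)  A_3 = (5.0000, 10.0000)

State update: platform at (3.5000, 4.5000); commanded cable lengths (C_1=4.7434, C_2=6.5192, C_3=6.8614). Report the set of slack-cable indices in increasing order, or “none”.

i=1: geometric 4.7434 vs commanded 4.7434 ⇒ taut
i=2: geometric 6.5192 vs commanded 6.5192 ⇒ taut
i=3: geometric 5.7009 vs commanded 6.8614 ⇒ slack

3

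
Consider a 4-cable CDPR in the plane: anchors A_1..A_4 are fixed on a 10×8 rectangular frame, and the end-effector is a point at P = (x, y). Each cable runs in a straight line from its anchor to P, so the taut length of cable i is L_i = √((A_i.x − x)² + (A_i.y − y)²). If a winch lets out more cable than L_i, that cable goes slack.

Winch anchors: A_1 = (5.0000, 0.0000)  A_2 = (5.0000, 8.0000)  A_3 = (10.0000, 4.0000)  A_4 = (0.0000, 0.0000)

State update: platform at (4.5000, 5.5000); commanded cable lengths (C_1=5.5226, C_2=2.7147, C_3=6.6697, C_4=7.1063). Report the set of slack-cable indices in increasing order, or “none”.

2, 3

cable 1: √((0.5000)²+(-5.5000)²)=5.5227, C_1=5.5226: taut
cable 2: √((0.5000)²+(2.5000)²)=2.5495, C_2=2.7147: slack
cable 3: √((5.5000)²+(-1.5000)²)=5.7009, C_3=6.6697: slack
cable 4: √((-4.5000)²+(-5.5000)²)=7.1063, C_4=7.1063: taut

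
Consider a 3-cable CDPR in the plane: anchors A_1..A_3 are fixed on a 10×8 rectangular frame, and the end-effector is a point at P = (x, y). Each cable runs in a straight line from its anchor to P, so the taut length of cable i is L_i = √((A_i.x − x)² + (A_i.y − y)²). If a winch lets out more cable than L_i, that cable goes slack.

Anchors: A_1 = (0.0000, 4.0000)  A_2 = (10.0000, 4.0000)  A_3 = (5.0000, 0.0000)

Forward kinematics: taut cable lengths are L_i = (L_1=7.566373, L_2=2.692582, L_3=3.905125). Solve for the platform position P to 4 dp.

circle eqns → linear via eq_j − eq_1; set q_j = A_j·A_j − L_j²
q_1 = 0.0000+16.0000−57.2500 = -41.2500
-20.0000·x + 0.0000·y = q_1−q_2 = -150.0000
-10.0000·x + 8.0000·y = q_1−q_3 = -51.0000
solve first two rows → x=7.5000, y=3.0000

(7.5000, 3.0000)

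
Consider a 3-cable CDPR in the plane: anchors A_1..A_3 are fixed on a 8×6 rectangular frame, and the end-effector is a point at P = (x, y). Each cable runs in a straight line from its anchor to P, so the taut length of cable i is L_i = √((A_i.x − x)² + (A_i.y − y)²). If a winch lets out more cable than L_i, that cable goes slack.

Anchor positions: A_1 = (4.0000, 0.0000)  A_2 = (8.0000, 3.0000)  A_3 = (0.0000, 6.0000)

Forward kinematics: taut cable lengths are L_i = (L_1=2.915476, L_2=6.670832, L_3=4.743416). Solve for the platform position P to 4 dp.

circle eqns → linear via eq_j − eq_1; set q_j = A_j·A_j − L_j²
q_1 = 16.0000+0.0000−8.5000 = 7.5000
-8.0000·x − 6.0000·y = q_1−q_2 = -21.0000
8.0000·x − 12.0000·y = q_1−q_3 = -6.0000
solve first two rows → x=1.5000, y=1.5000

(1.5000, 1.5000)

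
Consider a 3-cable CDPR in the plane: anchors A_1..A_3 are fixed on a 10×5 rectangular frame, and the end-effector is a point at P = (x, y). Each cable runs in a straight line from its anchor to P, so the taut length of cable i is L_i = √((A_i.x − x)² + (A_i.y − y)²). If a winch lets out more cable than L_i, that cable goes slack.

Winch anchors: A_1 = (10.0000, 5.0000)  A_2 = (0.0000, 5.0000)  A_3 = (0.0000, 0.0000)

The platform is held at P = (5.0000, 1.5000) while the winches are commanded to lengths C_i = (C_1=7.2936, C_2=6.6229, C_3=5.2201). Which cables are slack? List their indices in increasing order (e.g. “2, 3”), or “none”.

1, 2

cable 1: L_1 = ‖A_1−P‖ = 6.1033;  C_1 = 7.2936 → slack
cable 2: L_2 = ‖A_2−P‖ = 6.1033;  C_2 = 6.6229 → slack
cable 3: L_3 = ‖A_3−P‖ = 5.2202;  C_3 = 5.2201 → taut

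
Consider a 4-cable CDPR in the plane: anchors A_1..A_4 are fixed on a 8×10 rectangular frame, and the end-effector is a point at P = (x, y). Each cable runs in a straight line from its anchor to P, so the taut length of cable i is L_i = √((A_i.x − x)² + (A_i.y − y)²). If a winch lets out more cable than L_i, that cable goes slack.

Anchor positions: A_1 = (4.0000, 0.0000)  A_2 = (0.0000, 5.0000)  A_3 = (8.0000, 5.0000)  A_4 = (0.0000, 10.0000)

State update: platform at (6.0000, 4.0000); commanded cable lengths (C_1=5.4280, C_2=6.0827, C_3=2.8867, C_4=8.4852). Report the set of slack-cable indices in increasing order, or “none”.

1, 3

cable 1: √((-2.0000)²+(-4.0000)²)=4.4721, C_1=5.4280: slack
cable 2: √((-6.0000)²+(1.0000)²)=6.0828, C_2=6.0827: taut
cable 3: √((2.0000)²+(1.0000)²)=2.2361, C_3=2.8867: slack
cable 4: √((-6.0000)²+(6.0000)²)=8.4853, C_4=8.4852: taut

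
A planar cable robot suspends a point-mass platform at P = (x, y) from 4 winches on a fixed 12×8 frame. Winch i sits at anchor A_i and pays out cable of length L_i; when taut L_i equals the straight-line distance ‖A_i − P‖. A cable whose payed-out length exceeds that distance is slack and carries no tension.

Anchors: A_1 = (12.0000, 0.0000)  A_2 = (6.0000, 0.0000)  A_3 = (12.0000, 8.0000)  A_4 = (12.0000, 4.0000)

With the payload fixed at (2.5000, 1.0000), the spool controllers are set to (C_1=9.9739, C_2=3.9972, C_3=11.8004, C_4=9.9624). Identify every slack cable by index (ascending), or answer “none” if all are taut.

1, 2

cable 1: L_1 = ‖A_1−P‖ = 9.5525;  C_1 = 9.9739 → slack
cable 2: L_2 = ‖A_2−P‖ = 3.6401;  C_2 = 3.9972 → slack
cable 3: L_3 = ‖A_3−P‖ = 11.8004;  C_3 = 11.8004 → taut
cable 4: L_4 = ‖A_4−P‖ = 9.9624;  C_4 = 9.9624 → taut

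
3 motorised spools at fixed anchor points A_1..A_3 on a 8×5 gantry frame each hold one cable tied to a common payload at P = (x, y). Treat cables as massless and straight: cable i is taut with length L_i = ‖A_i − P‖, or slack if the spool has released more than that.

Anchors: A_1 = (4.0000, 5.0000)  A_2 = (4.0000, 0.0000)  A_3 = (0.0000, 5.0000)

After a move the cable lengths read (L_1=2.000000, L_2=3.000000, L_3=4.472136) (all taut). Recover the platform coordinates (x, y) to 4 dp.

(4.0000, 3.0000)

each cable: (A_i−P)·(A_i−P) = L_i²; let c_i = ‖A_i‖²−L_i²
c_1 = 16.0000+25.0000−4.0000 = 37.0000
row 1: 0.0000x + 10.0000y = 30.0000  (c_2=7.0000)
row 2: 8.0000x + 0.0000y = 32.0000  (c_3=5.0000)
Cramer on rows 1–2 → x = 4.0000, y = 3.0000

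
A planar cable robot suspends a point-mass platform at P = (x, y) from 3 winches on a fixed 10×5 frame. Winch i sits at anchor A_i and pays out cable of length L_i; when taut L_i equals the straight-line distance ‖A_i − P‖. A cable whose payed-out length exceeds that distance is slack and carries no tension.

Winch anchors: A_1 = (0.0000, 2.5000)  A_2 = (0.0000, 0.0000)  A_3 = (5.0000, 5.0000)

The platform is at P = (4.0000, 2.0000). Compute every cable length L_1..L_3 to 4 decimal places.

L_1 = √((0.0000−4.0000)² + (2.5000−2.0000)²) = 4.0311
L_2 = √((0.0000−4.0000)² + (0.0000−2.0000)²) = 4.4721
L_3 = √((5.0000−4.0000)² + (5.0000−2.0000)²) = 3.1623

(4.0311, 4.4721, 3.1623)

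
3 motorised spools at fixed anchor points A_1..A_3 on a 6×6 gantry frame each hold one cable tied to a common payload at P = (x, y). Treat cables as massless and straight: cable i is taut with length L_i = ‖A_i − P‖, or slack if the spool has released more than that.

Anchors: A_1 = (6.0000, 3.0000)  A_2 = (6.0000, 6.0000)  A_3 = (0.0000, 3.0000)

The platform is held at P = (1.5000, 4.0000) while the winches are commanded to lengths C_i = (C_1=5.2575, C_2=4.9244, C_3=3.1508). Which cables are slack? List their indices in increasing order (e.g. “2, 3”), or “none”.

i=1: geometric 4.6098 vs commanded 5.2575 ⇒ slack
i=2: geometric 4.9244 vs commanded 4.9244 ⇒ taut
i=3: geometric 1.8028 vs commanded 3.1508 ⇒ slack

1, 3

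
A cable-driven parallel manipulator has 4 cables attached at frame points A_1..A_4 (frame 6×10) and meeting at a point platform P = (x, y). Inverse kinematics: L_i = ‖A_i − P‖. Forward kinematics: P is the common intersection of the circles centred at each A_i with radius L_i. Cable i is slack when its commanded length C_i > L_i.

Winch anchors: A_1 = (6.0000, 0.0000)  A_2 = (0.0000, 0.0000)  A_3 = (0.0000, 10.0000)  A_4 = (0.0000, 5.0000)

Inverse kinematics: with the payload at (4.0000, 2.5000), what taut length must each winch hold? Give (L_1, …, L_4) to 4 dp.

L_1: Δ = A_1−P = (2.0000, -2.5000) → ‖Δ‖ = √10.2500 = 3.2016
L_2: Δ = A_2−P = (-4.0000, -2.5000) → ‖Δ‖ = √22.2500 = 4.7170
L_3: Δ = A_3−P = (-4.0000, 7.5000) → ‖Δ‖ = √72.2500 = 8.5000
L_4: Δ = A_4−P = (-4.0000, 2.5000) → ‖Δ‖ = √22.2500 = 4.7170

(3.2016, 4.7170, 8.5000, 4.7170)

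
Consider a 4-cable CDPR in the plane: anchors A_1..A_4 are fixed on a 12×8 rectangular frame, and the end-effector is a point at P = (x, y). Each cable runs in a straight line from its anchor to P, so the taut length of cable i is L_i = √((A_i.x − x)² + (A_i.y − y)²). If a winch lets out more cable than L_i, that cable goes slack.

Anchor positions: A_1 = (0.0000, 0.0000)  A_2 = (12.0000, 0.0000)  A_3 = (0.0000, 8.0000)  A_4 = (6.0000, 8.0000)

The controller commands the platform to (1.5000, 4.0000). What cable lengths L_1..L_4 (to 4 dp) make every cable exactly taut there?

(4.2720, 11.2361, 4.2720, 6.0208)

cable 1: Δx=-1.5000, Δy=-4.0000; L_1 = √(Δx²+Δy²) = 4.2720
cable 2: Δx=10.5000, Δy=-4.0000; L_2 = √(Δx²+Δy²) = 11.2361
cable 3: Δx=-1.5000, Δy=4.0000; L_3 = √(Δx²+Δy²) = 4.2720
cable 4: Δx=4.5000, Δy=4.0000; L_4 = √(Δx²+Δy²) = 6.0208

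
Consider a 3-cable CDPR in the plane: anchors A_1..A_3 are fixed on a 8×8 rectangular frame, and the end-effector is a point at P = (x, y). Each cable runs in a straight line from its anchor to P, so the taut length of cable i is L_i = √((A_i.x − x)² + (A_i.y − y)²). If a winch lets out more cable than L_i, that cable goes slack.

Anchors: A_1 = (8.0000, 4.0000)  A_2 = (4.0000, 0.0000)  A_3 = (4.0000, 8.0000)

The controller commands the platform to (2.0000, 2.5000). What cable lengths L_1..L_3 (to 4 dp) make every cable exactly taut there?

(6.1847, 3.2016, 5.8523)

cable 1: Δx=6.0000, Δy=1.5000; L_1 = √(Δx²+Δy²) = 6.1847
cable 2: Δx=2.0000, Δy=-2.5000; L_2 = √(Δx²+Δy²) = 3.2016
cable 3: Δx=2.0000, Δy=5.5000; L_3 = √(Δx²+Δy²) = 5.8523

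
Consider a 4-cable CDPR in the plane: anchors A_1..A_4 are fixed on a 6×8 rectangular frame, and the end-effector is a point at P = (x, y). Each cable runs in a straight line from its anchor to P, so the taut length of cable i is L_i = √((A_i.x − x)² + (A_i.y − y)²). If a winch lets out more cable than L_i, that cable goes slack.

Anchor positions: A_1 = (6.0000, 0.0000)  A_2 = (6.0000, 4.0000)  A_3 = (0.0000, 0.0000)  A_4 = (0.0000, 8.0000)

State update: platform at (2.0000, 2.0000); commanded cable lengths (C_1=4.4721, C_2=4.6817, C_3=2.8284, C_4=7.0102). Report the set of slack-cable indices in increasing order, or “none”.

2, 4

cable 1: L_1 = ‖A_1−P‖ = 4.4721;  C_1 = 4.4721 → taut
cable 2: L_2 = ‖A_2−P‖ = 4.4721;  C_2 = 4.6817 → slack
cable 3: L_3 = ‖A_3−P‖ = 2.8284;  C_3 = 2.8284 → taut
cable 4: L_4 = ‖A_4−P‖ = 6.3246;  C_4 = 7.0102 → slack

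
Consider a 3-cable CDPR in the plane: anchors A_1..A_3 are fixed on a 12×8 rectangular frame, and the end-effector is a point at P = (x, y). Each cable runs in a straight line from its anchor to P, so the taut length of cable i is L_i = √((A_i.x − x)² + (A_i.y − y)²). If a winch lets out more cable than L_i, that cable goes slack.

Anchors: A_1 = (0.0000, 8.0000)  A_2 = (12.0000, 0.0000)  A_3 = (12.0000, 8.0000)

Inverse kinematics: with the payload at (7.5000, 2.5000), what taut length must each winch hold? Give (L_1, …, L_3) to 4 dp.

L_1 = √((0.0000−7.5000)² + (8.0000−2.5000)²) = 9.3005
L_2 = √((12.0000−7.5000)² + (0.0000−2.5000)²) = 5.1478
L_3 = √((12.0000−7.5000)² + (8.0000−2.5000)²) = 7.1063

(9.3005, 5.1478, 7.1063)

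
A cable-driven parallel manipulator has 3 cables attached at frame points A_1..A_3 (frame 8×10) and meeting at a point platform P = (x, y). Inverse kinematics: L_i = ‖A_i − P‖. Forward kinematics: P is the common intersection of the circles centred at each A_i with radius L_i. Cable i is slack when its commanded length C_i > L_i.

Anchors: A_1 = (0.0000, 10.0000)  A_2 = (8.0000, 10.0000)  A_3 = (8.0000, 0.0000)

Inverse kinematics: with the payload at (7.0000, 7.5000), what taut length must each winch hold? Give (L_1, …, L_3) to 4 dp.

(7.4330, 2.6926, 7.5664)

L_1 = √((0.0000−7.0000)² + (10.0000−7.5000)²) = 7.4330
L_2 = √((8.0000−7.0000)² + (10.0000−7.5000)²) = 2.6926
L_3 = √((8.0000−7.0000)² + (0.0000−7.5000)²) = 7.5664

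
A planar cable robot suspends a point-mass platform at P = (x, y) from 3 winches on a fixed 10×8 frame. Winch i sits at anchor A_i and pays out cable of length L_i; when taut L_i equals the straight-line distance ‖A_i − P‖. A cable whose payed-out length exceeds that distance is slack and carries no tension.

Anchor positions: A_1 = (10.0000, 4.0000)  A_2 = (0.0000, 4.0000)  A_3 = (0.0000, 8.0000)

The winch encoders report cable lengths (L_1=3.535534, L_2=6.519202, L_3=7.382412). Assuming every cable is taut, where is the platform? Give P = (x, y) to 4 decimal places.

(6.5000, 4.5000)

expand ‖A_i−P‖²=L_i² and subtract eq 1 (c_i ≔ ‖A_i‖²−L_i²)
c_1 = 100.0000+16.0000−12.5000 = 103.5000
eq1−eq2 → [20.0000  0.0000]·P = 130.0000
eq1−eq3 → [20.0000  -8.0000]·P = 94.0000
2×2 solve → P = (6.5000, 4.5000)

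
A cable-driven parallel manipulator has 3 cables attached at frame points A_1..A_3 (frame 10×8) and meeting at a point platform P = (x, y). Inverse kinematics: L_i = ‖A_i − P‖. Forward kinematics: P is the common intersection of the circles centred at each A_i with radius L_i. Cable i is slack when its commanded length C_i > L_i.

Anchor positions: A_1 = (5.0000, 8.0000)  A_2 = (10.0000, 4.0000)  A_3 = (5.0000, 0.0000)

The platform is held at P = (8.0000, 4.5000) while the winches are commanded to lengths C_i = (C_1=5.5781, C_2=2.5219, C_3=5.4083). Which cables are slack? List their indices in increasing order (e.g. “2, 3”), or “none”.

i=1: geometric 4.6098 vs commanded 5.5781 ⇒ slack
i=2: geometric 2.0616 vs commanded 2.5219 ⇒ slack
i=3: geometric 5.4083 vs commanded 5.4083 ⇒ taut

1, 2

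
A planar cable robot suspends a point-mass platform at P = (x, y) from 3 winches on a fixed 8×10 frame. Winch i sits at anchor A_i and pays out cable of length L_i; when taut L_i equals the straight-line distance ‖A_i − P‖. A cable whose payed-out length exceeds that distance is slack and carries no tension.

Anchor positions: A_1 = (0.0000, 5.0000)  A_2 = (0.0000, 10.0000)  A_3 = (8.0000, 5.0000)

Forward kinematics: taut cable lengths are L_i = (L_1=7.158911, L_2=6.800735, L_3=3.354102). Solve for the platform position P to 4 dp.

circle eqns → linear via eq_j − eq_1; set q_j = A_j·A_j − L_j²
q_1 = 0.0000+25.0000−51.2500 = -26.2500
0.0000·x − 10.0000·y = q_1−q_2 = -80.0000
-16.0000·x + 0.0000·y = q_1−q_3 = -104.0000
solve first two rows → x=6.5000, y=8.0000

(6.5000, 8.0000)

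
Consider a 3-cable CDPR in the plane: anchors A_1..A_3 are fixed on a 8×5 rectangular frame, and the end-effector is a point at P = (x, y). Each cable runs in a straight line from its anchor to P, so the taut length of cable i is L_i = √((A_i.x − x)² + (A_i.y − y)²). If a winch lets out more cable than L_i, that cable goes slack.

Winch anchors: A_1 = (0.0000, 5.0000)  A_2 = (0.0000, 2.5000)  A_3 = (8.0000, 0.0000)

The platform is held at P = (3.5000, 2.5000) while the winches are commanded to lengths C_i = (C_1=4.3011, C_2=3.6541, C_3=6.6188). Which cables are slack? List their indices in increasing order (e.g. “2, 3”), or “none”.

cable 1: L_1 = ‖A_1−P‖ = 4.3012;  C_1 = 4.3011 → taut
cable 2: L_2 = ‖A_2−P‖ = 3.5000;  C_2 = 3.6541 → slack
cable 3: L_3 = ‖A_3−P‖ = 5.1478;  C_3 = 6.6188 → slack

2, 3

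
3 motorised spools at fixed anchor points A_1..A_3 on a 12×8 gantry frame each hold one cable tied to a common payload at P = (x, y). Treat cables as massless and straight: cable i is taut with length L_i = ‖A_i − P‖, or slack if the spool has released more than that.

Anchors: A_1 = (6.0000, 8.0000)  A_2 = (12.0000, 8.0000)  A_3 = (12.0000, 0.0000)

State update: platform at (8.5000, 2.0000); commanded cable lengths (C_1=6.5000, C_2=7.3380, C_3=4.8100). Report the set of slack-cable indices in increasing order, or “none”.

cable 1: L_1 = ‖A_1−P‖ = 6.5000;  C_1 = 6.5000 → taut
cable 2: L_2 = ‖A_2−P‖ = 6.9462;  C_2 = 7.3380 → slack
cable 3: L_3 = ‖A_3−P‖ = 4.0311;  C_3 = 4.8100 → slack

2, 3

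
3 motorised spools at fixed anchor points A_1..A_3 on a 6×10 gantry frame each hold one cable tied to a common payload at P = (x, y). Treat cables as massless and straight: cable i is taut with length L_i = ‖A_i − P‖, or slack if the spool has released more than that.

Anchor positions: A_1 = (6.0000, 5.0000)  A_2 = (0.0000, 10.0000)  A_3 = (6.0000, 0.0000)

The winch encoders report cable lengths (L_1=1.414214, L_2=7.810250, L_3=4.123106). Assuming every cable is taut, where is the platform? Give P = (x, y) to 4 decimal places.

(5.0000, 4.0000)

expand ‖A_i−P‖²=L_i² and subtract eq 1 (k_i ≔ ‖A_i‖²−L_i²)
k_1 = 36.0000+25.0000−2.0000 = 59.0000
eq1−eq2 → [12.0000  -10.0000]·P = 20.0000
eq1−eq3 → [0.0000  10.0000]·P = 40.0000
2×2 solve → P = (5.0000, 4.0000)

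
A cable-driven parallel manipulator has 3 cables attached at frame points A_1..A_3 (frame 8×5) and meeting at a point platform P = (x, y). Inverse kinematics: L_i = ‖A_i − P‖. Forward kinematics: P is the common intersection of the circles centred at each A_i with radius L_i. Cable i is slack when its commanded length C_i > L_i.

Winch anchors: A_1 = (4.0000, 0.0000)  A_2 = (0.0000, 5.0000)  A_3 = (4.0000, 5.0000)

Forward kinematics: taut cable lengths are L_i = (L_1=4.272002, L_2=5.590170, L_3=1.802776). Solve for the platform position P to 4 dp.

(5.5000, 4.0000)

each cable: (A_i−P)·(A_i−P) = L_i²; let q_i = ‖A_i‖²−L_i²
q_1 = 16.0000+0.0000−18.2500 = -2.2500
row 1: 8.0000x − 10.0000y = 4.0000  (q_2=-6.2500)
row 2: 0.0000x − 10.0000y = -40.0000  (q_3=37.7500)
Cramer on rows 1–2 → x = 5.5000, y = 4.0000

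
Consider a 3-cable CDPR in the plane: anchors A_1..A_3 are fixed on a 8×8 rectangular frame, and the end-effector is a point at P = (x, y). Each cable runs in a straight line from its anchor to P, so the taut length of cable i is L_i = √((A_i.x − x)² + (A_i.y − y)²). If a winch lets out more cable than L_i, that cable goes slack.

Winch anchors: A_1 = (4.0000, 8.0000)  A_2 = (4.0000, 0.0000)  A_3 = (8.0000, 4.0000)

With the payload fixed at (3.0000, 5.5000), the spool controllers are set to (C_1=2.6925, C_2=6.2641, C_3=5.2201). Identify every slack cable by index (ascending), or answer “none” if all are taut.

2

cable 1: √((1.0000)²+(2.5000)²)=2.6926, C_1=2.6925: taut
cable 2: √((1.0000)²+(-5.5000)²)=5.5902, C_2=6.2641: slack
cable 3: √((5.0000)²+(-1.5000)²)=5.2202, C_3=5.2201: taut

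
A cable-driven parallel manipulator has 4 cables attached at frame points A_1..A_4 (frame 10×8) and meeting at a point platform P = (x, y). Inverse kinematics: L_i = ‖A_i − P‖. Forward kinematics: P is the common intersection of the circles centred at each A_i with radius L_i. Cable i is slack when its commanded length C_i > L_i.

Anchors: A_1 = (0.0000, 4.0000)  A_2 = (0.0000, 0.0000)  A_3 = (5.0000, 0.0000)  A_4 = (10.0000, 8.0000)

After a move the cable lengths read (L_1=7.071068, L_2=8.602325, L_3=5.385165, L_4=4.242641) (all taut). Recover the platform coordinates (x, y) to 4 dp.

circle eqns → linear via eq_j − eq_1; set q_j = A_j·A_j − L_j²
q_1 = 0.0000+16.0000−50.0000 = -34.0000
0.0000·x + 8.0000·y = q_1−q_2 = 40.0000
-10.0000·x + 8.0000·y = q_1−q_3 = -30.0000
-20.0000·x − 8.0000·y = q_1−q_4 = -180.0000
solve first two rows → x=7.0000, y=5.0000
check cable 4: ‖A_4−P‖² = 18.0000 ≈ L_4² = 18.0000 ✓

(7.0000, 5.0000)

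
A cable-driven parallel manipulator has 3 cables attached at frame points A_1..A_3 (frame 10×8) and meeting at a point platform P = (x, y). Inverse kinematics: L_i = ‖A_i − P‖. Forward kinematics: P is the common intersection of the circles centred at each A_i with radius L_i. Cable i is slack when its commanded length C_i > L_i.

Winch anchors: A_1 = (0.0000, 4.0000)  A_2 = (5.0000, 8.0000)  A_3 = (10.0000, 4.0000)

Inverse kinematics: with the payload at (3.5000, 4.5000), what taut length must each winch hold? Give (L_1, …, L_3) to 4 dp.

(3.5355, 3.8079, 6.5192)

L_1 = √((0.0000−3.5000)² + (4.0000−4.5000)²) = 3.5355
L_2 = √((5.0000−3.5000)² + (8.0000−4.5000)²) = 3.8079
L_3 = √((10.0000−3.5000)² + (4.0000−4.5000)²) = 6.5192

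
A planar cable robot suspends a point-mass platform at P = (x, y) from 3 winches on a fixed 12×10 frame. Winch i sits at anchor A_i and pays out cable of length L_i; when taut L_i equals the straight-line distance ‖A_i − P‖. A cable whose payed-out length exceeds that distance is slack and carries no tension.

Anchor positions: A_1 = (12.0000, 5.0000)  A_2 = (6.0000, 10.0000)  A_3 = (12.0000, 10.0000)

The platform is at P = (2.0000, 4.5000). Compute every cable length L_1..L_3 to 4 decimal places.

L_1 = √((12.0000−2.0000)² + (5.0000−4.5000)²) = 10.0125
L_2 = √((6.0000−2.0000)² + (10.0000−4.5000)²) = 6.8007
L_3 = √((12.0000−2.0000)² + (10.0000−4.5000)²) = 11.4127

(10.0125, 6.8007, 11.4127)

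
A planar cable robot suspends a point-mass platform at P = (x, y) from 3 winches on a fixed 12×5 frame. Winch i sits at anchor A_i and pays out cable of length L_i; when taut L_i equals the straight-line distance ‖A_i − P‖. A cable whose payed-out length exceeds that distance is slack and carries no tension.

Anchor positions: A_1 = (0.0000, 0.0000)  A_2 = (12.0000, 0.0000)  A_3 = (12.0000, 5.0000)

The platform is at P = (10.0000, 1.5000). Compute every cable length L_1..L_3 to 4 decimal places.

(10.1119, 2.5000, 4.0311)

L_1: Δ = A_1−P = (-10.0000, -1.5000) → ‖Δ‖ = √102.2500 = 10.1119
L_2: Δ = A_2−P = (2.0000, -1.5000) → ‖Δ‖ = √6.2500 = 2.5000
L_3: Δ = A_3−P = (2.0000, 3.5000) → ‖Δ‖ = √16.2500 = 4.0311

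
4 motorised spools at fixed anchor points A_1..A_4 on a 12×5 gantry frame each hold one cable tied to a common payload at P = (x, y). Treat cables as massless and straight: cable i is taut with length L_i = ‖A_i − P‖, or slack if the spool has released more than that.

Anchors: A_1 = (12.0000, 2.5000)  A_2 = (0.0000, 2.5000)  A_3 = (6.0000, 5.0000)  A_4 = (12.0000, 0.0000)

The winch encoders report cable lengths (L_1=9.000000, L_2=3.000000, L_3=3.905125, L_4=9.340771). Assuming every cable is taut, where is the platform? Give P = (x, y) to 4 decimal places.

(3.0000, 2.5000)

each cable: (A_i−P)·(A_i−P) = L_i²; let q_i = ‖A_i‖²−L_i²
q_1 = 144.0000+6.2500−81.0000 = 69.2500
row 1: 24.0000x + 0.0000y = 72.0000  (q_2=-2.7500)
row 2: 12.0000x − 5.0000y = 23.5000  (q_3=45.7500)
row 3: 0.0000x + 5.0000y = 12.5000  (q_4=56.7500)
Cramer on rows 1–2 → x = 3.0000, y = 2.5000
check cable 4: ‖A_4−P‖² = 87.2500 ≈ L_4² = 87.2500 ✓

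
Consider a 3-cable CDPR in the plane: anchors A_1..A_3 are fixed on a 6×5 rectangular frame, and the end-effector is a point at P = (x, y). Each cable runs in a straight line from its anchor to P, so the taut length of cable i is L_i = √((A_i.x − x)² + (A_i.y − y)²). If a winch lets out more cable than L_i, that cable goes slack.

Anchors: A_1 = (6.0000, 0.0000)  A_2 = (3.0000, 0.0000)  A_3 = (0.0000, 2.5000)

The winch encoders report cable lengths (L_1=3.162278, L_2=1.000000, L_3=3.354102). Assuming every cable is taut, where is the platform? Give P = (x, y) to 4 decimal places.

(3.0000, 1.0000)

each cable: (A_i−P)·(A_i−P) = L_i²; let c_i = ‖A_i‖²−L_i²
c_1 = 36.0000+0.0000−10.0000 = 26.0000
row 1: 6.0000x + 0.0000y = 18.0000  (c_2=8.0000)
row 2: 12.0000x − 5.0000y = 31.0000  (c_3=-5.0000)
Cramer on rows 1–2 → x = 3.0000, y = 1.0000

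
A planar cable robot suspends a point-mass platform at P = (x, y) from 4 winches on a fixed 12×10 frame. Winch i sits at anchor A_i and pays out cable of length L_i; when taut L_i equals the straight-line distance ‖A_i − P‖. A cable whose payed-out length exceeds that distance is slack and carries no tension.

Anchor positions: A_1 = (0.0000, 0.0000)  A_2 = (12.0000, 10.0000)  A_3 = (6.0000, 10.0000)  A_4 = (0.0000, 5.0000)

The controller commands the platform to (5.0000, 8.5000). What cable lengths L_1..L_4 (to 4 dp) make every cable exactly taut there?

cable 1: Δx=-5.0000, Δy=-8.5000; L_1 = √(Δx²+Δy²) = 9.8615
cable 2: Δx=7.0000, Δy=1.5000; L_2 = √(Δx²+Δy²) = 7.1589
cable 3: Δx=1.0000, Δy=1.5000; L_3 = √(Δx²+Δy²) = 1.8028
cable 4: Δx=-5.0000, Δy=-3.5000; L_4 = √(Δx²+Δy²) = 6.1033

(9.8615, 7.1589, 1.8028, 6.1033)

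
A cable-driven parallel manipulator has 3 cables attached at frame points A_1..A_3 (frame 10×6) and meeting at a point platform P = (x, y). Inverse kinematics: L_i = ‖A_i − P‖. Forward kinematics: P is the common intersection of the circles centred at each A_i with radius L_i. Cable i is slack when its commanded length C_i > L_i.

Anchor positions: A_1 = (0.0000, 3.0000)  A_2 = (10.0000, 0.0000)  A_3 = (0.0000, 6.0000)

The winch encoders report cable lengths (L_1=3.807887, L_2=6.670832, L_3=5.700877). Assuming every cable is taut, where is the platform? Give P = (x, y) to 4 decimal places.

expand ‖A_i−P‖²=L_i² and subtract eq 1 (k_i ≔ ‖A_i‖²−L_i²)
k_1 = 0.0000+9.0000−14.5000 = -5.5000
eq1−eq2 → [-20.0000  6.0000]·P = -61.0000
eq1−eq3 → [0.0000  -6.0000]·P = -9.0000
2×2 solve → P = (3.5000, 1.5000)

(3.5000, 1.5000)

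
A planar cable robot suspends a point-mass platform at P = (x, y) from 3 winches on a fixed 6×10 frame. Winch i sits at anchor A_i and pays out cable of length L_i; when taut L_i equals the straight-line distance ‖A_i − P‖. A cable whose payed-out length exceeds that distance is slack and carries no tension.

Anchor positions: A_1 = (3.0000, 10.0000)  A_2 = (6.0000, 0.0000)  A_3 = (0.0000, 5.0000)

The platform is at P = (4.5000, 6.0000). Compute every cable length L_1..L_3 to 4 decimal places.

L_1 = √((3.0000−4.5000)² + (10.0000−6.0000)²) = 4.2720
L_2 = √((6.0000−4.5000)² + (0.0000−6.0000)²) = 6.1847
L_3 = √((0.0000−4.5000)² + (5.0000−6.0000)²) = 4.6098

(4.2720, 6.1847, 4.6098)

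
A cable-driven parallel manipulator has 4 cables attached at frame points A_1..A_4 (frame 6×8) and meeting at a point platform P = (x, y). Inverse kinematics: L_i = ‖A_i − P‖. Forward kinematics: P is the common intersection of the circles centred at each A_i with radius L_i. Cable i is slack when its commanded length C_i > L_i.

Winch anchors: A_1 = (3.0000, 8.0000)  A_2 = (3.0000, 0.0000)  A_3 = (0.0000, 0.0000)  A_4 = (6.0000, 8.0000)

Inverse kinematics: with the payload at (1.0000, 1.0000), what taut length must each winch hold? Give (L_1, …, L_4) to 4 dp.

(7.2801, 2.2361, 1.4142, 8.6023)

L_1: Δ = A_1−P = (2.0000, 7.0000) → ‖Δ‖ = √53.0000 = 7.2801
L_2: Δ = A_2−P = (2.0000, -1.0000) → ‖Δ‖ = √5.0000 = 2.2361
L_3: Δ = A_3−P = (-1.0000, -1.0000) → ‖Δ‖ = √2.0000 = 1.4142
L_4: Δ = A_4−P = (5.0000, 7.0000) → ‖Δ‖ = √74.0000 = 8.6023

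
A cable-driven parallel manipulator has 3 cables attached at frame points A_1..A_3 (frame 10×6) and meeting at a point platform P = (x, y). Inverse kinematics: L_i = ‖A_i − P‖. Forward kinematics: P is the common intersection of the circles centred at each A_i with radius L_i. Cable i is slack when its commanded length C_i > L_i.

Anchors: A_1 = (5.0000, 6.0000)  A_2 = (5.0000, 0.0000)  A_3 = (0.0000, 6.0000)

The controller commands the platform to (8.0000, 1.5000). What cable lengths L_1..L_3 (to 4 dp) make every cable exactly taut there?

L_1 = √((5.0000−8.0000)² + (6.0000−1.5000)²) = 5.4083
L_2 = √((5.0000−8.0000)² + (0.0000−1.5000)²) = 3.3541
L_3 = √((0.0000−8.0000)² + (6.0000−1.5000)²) = 9.1788

(5.4083, 3.3541, 9.1788)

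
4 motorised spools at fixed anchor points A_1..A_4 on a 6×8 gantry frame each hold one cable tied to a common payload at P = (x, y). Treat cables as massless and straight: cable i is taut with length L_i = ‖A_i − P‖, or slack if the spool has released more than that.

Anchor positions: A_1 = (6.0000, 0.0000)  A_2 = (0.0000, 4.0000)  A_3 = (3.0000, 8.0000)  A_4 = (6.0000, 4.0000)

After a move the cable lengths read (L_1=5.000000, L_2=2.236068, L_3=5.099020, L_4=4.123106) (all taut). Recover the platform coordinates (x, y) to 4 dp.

circle eqns → linear via eq_j − eq_1; set k_j = A_j·A_j − L_j²
k_1 = 36.0000+0.0000−25.0000 = 11.0000
12.0000·x − 8.0000·y = k_1−k_2 = 0.0000
6.0000·x − 16.0000·y = k_1−k_3 = -36.0000
0.0000·x − 8.0000·y = k_1−k_4 = -24.0000
solve first two rows → x=2.0000, y=3.0000
check cable 4: ‖A_4−P‖² = 17.0000 ≈ L_4² = 17.0000 ✓

(2.0000, 3.0000)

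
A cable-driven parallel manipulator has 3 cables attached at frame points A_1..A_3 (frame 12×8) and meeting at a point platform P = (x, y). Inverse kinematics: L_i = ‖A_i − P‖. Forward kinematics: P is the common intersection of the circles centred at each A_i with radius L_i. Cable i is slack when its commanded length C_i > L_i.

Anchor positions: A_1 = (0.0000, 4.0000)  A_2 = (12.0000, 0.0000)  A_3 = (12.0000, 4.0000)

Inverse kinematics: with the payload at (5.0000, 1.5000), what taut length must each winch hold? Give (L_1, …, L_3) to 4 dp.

L_1: Δ = A_1−P = (-5.0000, 2.5000) → ‖Δ‖ = √31.2500 = 5.5902
L_2: Δ = A_2−P = (7.0000, -1.5000) → ‖Δ‖ = √51.2500 = 7.1589
L_3: Δ = A_3−P = (7.0000, 2.5000) → ‖Δ‖ = √55.2500 = 7.4330

(5.5902, 7.1589, 7.4330)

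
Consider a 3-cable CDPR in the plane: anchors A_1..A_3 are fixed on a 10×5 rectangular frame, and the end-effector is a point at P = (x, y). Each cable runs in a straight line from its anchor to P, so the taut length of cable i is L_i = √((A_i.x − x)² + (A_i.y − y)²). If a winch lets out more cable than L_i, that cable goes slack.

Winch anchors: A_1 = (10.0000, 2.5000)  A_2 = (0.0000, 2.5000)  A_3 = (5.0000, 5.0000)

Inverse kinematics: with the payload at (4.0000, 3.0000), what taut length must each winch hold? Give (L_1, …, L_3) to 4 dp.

L_1: Δ = A_1−P = (6.0000, -0.5000) → ‖Δ‖ = √36.2500 = 6.0208
L_2: Δ = A_2−P = (-4.0000, -0.5000) → ‖Δ‖ = √16.2500 = 4.0311
L_3: Δ = A_3−P = (1.0000, 2.0000) → ‖Δ‖ = √5.0000 = 2.2361

(6.0208, 4.0311, 2.2361)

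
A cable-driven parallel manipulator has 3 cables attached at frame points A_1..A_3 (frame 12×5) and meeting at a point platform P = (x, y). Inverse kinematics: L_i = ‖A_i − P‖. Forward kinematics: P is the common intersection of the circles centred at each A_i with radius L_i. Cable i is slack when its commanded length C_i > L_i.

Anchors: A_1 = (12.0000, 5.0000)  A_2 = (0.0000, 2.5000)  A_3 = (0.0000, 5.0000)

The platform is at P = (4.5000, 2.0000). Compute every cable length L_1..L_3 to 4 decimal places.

cable 1: Δx=7.5000, Δy=3.0000; L_1 = √(Δx²+Δy²) = 8.0777
cable 2: Δx=-4.5000, Δy=0.5000; L_2 = √(Δx²+Δy²) = 4.5277
cable 3: Δx=-4.5000, Δy=3.0000; L_3 = √(Δx²+Δy²) = 5.4083

(8.0777, 4.5277, 5.4083)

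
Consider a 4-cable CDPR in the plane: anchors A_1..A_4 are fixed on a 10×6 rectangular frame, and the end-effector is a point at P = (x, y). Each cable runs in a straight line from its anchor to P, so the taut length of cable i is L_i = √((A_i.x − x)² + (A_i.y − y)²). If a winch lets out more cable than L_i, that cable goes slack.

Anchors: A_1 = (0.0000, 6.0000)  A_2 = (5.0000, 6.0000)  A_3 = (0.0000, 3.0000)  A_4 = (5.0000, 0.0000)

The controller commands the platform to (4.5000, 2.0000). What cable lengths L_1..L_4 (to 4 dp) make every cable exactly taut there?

(6.0208, 4.0311, 4.6098, 2.0616)

L_1 = √((0.0000−4.5000)² + (6.0000−2.0000)²) = 6.0208
L_2 = √((5.0000−4.5000)² + (6.0000−2.0000)²) = 4.0311
L_3 = √((0.0000−4.5000)² + (3.0000−2.0000)²) = 4.6098
L_4 = √((5.0000−4.5000)² + (0.0000−2.0000)²) = 2.0616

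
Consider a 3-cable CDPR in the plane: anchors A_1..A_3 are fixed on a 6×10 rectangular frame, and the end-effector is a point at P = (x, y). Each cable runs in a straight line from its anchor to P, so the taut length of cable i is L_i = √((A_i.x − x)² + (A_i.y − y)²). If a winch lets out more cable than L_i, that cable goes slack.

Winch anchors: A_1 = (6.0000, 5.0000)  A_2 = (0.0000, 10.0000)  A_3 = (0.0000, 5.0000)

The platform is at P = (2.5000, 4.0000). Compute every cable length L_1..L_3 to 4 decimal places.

cable 1: Δx=3.5000, Δy=1.0000; L_1 = √(Δx²+Δy²) = 3.6401
cable 2: Δx=-2.5000, Δy=6.0000; L_2 = √(Δx²+Δy²) = 6.5000
cable 3: Δx=-2.5000, Δy=1.0000; L_3 = √(Δx²+Δy²) = 2.6926

(3.6401, 6.5000, 2.6926)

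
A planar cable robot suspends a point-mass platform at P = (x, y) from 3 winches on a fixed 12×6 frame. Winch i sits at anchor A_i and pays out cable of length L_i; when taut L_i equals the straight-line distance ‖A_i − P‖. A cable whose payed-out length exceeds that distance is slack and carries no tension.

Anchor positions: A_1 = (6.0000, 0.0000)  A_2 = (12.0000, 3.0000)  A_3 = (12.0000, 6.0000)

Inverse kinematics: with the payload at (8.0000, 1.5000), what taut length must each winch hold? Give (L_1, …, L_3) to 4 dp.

cable 1: Δx=-2.0000, Δy=-1.5000; L_1 = √(Δx²+Δy²) = 2.5000
cable 2: Δx=4.0000, Δy=1.5000; L_2 = √(Δx²+Δy²) = 4.2720
cable 3: Δx=4.0000, Δy=4.5000; L_3 = √(Δx²+Δy²) = 6.0208

(2.5000, 4.2720, 6.0208)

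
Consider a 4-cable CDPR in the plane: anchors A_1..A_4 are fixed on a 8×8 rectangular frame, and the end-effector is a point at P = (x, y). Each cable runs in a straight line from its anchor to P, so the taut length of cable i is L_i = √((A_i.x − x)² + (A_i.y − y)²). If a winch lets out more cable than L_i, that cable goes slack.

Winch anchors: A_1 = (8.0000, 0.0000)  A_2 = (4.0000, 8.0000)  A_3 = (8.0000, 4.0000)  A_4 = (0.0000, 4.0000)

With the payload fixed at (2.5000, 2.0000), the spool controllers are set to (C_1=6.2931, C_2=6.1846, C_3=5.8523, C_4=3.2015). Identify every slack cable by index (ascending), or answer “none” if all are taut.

1

i=1: geometric 5.8523 vs commanded 6.2931 ⇒ slack
i=2: geometric 6.1847 vs commanded 6.1846 ⇒ taut
i=3: geometric 5.8523 vs commanded 5.8523 ⇒ taut
i=4: geometric 3.2016 vs commanded 3.2015 ⇒ taut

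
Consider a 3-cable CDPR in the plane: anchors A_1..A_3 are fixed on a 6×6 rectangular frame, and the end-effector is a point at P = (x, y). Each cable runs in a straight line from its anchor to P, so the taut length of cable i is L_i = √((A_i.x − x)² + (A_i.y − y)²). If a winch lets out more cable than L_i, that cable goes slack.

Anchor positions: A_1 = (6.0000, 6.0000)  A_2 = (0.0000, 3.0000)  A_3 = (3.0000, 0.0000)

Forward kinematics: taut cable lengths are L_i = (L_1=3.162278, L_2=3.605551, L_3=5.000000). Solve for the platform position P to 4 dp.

circle eqns → linear via eq_j − eq_1; set q_j = A_j·A_j − L_j²
q_1 = 36.0000+36.0000−10.0000 = 62.0000
12.0000·x + 6.0000·y = q_1−q_2 = 66.0000
6.0000·x + 12.0000·y = q_1−q_3 = 78.0000
solve first two rows → x=3.0000, y=5.0000

(3.0000, 5.0000)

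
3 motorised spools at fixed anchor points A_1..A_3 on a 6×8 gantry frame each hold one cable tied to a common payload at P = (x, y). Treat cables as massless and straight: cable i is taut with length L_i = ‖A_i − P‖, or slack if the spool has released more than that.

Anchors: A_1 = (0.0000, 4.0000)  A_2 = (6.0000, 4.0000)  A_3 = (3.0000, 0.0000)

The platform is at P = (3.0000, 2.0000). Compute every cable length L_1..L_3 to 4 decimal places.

cable 1: Δx=-3.0000, Δy=2.0000; L_1 = √(Δx²+Δy²) = 3.6056
cable 2: Δx=3.0000, Δy=2.0000; L_2 = √(Δx²+Δy²) = 3.6056
cable 3: Δx=0.0000, Δy=-2.0000; L_3 = √(Δx²+Δy²) = 2.0000

(3.6056, 3.6056, 2.0000)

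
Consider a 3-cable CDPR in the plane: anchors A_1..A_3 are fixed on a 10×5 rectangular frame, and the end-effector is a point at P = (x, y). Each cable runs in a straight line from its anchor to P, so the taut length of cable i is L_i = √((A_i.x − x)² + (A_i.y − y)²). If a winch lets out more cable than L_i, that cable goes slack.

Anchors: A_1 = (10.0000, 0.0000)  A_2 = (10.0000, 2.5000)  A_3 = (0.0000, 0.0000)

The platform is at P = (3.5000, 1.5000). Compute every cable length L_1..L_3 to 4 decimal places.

(6.6708, 6.5765, 3.8079)

L_1 = √((10.0000−3.5000)² + (0.0000−1.5000)²) = 6.6708
L_2 = √((10.0000−3.5000)² + (2.5000−1.5000)²) = 6.5765
L_3 = √((0.0000−3.5000)² + (0.0000−1.5000)²) = 3.8079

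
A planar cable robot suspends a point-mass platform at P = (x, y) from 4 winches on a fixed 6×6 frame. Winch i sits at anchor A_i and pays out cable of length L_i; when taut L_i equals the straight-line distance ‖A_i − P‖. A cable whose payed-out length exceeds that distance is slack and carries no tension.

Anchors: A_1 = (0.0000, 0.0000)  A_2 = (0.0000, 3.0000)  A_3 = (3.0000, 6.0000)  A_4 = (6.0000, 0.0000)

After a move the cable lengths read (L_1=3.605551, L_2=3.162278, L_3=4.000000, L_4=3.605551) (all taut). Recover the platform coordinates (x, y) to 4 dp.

(3.0000, 2.0000)

each cable: (A_i−P)·(A_i−P) = L_i²; let q_i = ‖A_i‖²−L_i²
q_1 = 0.0000+0.0000−13.0000 = -13.0000
row 1: 0.0000x − 6.0000y = -12.0000  (q_2=-1.0000)
row 2: -6.0000x − 12.0000y = -42.0000  (q_3=29.0000)
row 3: -12.0000x + 0.0000y = -36.0000  (q_4=23.0000)
Cramer on rows 1–2 → x = 3.0000, y = 2.0000
check cable 4: ‖A_4−P‖² = 13.0000 ≈ L_4² = 13.0000 ✓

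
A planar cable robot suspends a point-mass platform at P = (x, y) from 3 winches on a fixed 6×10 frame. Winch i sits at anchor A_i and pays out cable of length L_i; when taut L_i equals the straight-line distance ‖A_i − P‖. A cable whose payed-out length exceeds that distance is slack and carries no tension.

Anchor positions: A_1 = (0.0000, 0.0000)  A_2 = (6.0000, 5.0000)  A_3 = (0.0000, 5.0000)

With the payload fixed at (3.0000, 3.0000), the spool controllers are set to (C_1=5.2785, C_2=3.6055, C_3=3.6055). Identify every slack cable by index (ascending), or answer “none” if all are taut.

cable 1: L_1 = ‖A_1−P‖ = 4.2426;  C_1 = 5.2785 → slack
cable 2: L_2 = ‖A_2−P‖ = 3.6056;  C_2 = 3.6055 → taut
cable 3: L_3 = ‖A_3−P‖ = 3.6056;  C_3 = 3.6055 → taut

1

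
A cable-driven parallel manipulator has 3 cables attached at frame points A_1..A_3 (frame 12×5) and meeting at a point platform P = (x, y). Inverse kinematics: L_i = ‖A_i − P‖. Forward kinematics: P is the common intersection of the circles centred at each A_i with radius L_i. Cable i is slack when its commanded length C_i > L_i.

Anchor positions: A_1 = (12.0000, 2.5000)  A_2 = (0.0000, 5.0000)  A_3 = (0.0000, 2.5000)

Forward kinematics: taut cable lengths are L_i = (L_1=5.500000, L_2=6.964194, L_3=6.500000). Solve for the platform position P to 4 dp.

expand ‖A_i−P‖²=L_i² and subtract eq 1 (c_i ≔ ‖A_i‖²−L_i²)
c_1 = 144.0000+6.2500−30.2500 = 120.0000
eq1−eq2 → [24.0000  -5.0000]·P = 143.5000
eq1−eq3 → [24.0000  0.0000]·P = 156.0000
2×2 solve → P = (6.5000, 2.5000)

(6.5000, 2.5000)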